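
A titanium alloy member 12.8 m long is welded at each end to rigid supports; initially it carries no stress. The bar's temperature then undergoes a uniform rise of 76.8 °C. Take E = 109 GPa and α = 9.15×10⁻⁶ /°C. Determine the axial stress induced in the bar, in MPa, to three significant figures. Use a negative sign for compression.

Free thermal expansion αLΔT = 9.15e-6 · 12800 · 76.8 = 8.995 mm.
The walls impose strain ε = −(8.995)/12800 = -7.0272e-04; σ = Eε = 109000 · -7.0272e-04 = -76.6 MPa.

-76.6 MPa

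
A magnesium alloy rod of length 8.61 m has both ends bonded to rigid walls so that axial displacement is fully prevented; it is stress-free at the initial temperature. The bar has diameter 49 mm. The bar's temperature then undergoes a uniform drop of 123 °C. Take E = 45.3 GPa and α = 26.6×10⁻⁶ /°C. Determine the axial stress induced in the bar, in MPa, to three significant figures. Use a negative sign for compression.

Free thermal expansion αLΔT = 26.6e-6 · 8610 · -123 = -28.17 mm.
The walls impose strain ε = −(-28.17)/8610 = 3.2718e-03; σ = Eε = 45300 · 3.2718e-03 = 148.2 MPa.

148 MPa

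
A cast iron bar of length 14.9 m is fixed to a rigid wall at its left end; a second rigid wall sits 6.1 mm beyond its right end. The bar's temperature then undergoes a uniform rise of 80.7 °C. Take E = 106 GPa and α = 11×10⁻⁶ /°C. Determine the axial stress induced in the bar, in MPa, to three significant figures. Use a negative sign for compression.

-50.7 MPa

Free thermal expansion αLΔT = 11e-6 · 14900 · 80.7 = 13.23 mm.
The walls engage after the gap closes; constrained expansion = 13.23 − 6.1 = 7.127 mm.
The walls impose strain ε = −(7.127)/14900 = -4.7830e-04; σ = Eε = 106000 · -4.7830e-04 = -50.7 MPa.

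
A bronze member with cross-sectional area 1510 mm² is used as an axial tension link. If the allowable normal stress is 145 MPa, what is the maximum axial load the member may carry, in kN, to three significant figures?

219 kN

P_max = σ_allow · A = 145 · 1510 = 219000 N = 218.9 kN.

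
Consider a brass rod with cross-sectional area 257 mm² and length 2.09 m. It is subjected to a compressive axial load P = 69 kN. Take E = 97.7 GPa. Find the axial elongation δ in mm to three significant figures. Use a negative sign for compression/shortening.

-5.74 mm

δ_mech = NL/(AE) = -69000·2090/(257·97700) = -5.743 mm.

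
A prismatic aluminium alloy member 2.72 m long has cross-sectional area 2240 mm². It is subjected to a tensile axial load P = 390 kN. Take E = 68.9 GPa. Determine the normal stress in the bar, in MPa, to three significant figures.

174 MPa

σ = N/A = 390000/2240 = 174.1 MPa.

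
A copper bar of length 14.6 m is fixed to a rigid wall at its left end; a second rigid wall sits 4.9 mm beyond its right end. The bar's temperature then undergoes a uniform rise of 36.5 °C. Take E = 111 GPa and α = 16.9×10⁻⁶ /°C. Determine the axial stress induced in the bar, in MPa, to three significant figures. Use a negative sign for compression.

-31.2 MPa

Free thermal expansion αLΔT = 16.9e-6 · 14600 · 36.5 = 9.006 mm.
The walls engage after the gap closes; constrained expansion = 9.006 − 4.9 = 4.106 mm.
The walls impose strain ε = −(4.106)/14600 = -2.8123e-04; σ = Eε = 111000 · -2.8123e-04 = -31.22 MPa.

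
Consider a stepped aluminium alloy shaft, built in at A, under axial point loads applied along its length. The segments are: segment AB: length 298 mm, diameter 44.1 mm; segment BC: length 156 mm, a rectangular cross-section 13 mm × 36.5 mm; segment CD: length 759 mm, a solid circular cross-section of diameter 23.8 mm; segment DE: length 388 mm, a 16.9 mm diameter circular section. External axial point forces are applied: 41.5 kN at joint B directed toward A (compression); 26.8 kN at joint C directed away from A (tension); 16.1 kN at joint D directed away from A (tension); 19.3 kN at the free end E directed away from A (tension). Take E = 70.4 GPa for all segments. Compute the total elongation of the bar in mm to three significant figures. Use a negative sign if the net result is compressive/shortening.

1.68 mm

Internal axial forces (sectioning from the free end, tension +): N_DE = 19.3 kN, N_CD = 35.4 kN, N_BC = 62.2 kN, N_AB = 20.7 kN.
A_AB = 1527 mm².
A_BC = 474.5 mm².
A_CD = 444.9 mm².
A_DE = 224.3 mm².
δ_AB = 20700·298/(1527·70400) = 0.05736 mm
δ_BC = 62200·156/(474.5·70400) = 0.2905 mm
δ_CD = 35400·759/(444.9·70400) = 0.8579 mm
δ_DE = 19300·388/(224.3·70400) = 0.4742 mm
δ = Σδ_i = 1.68 mm.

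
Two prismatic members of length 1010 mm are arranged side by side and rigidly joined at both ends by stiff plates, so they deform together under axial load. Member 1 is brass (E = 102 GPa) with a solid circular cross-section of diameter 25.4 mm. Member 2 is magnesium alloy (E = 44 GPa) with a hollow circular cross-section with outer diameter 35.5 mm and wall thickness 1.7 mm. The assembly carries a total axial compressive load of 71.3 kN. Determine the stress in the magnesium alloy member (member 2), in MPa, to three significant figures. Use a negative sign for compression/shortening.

A_1 = 506.7 mm².
A_2 = 180.5 mm².
Equal strain + equilibrium ⇒ each member carries load in proportion to AE: A₁E₁ = 51680000 N, A₂E₂ = 7943000 N, ΣAE = 59630000 N.
σ₂ = P·E₂/ΣAE = -71300·44000/59630000 = -52.61 MPa.

-52.6 MPa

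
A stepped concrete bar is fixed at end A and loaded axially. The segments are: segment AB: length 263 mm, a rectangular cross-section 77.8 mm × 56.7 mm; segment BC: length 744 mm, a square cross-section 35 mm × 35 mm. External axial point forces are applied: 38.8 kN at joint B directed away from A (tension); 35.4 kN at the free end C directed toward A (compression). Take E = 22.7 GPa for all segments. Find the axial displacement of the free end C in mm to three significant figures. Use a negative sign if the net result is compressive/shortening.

-0.938 mm

Internal axial forces (sectioning from the free end, tension +): N_BC = -35.4 kN, N_AB = 3.4 kN.
A_AB = 4411 mm².
A_BC = 1225 mm².
δ_AB = 3400·263/(4411·22700) = 0.00893 mm
δ_BC = -35400·744/(1225·22700) = -0.9471 mm
δ = Σδ_i = -0.9382 mm.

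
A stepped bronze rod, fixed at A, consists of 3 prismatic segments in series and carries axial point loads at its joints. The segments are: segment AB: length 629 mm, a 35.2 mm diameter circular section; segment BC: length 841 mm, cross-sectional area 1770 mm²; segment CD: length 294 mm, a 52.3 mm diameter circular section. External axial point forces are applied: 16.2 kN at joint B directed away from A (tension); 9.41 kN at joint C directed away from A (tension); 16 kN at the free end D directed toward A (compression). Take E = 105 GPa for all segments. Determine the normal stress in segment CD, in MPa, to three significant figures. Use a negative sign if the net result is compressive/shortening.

Internal axial forces (sectioning from the free end, tension +): N_CD = -16 kN, N_BC = -6.59 kN, N_AB = 9.61 kN.
A_CD = 2148 mm².
σ_CD = N_CD/A_CD = -16000/2148 = -7.448 MPa.

-7.45 MPa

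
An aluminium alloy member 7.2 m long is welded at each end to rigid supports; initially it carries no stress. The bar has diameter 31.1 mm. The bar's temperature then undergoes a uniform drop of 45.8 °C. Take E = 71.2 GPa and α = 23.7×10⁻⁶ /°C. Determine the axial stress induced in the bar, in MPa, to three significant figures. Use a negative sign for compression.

Free thermal expansion αLΔT = 23.7e-6 · 7200 · -45.8 = -7.815 mm.
The walls impose strain ε = −(-7.815)/7200 = 1.0855e-03; σ = Eε = 71200 · 1.0855e-03 = 77.28 MPa.

77.3 MPa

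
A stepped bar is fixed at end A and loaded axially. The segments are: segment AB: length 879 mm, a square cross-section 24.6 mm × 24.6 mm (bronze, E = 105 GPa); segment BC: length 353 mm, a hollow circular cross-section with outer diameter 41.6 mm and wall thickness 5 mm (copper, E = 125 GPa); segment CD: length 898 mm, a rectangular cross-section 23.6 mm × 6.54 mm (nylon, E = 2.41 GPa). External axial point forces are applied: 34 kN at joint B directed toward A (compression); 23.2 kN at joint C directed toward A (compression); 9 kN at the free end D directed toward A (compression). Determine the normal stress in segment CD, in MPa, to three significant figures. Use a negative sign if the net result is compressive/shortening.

-58.3 MPa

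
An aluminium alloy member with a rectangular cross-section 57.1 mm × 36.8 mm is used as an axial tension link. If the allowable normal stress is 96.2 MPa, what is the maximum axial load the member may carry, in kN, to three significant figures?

A = 2101 mm².
P_max = σ_allow · A = 96.2 · 2101 = 202100 N = 202.1 kN.

202 kN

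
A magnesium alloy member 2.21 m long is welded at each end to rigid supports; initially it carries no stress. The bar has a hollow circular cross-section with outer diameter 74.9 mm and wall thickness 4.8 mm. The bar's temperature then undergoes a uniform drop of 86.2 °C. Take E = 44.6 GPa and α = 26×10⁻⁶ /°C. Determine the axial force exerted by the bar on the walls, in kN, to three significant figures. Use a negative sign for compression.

Free thermal expansion αLΔT = 26e-6 · 2210 · -86.2 = -4.953 mm.
The walls impose strain ε = −(-4.953)/2210 = 2.2412e-03; σ = Eε = 44600 · 2.2412e-03 = 99.96 MPa.
Wall reaction R = σ·A = 99.96·1057 = 105700 N = 105.7 kN.

106 kN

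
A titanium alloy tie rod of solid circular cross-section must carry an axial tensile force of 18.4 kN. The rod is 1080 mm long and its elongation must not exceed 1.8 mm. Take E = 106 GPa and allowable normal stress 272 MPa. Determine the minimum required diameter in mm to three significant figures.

Required area A ≥ P/σ_allow = 18400/272 = 67.65 mm².
For a solid circular section, d ≥ √(4A/π) = 9.281 mm.
Elongation limit: A ≥ PL/(Eδ_allow) = 18400·1080/(106000·1.8) = 104.2 mm² ⇒ d ≥ 11.52 mm.
The elongation limit governs.

11.5 mm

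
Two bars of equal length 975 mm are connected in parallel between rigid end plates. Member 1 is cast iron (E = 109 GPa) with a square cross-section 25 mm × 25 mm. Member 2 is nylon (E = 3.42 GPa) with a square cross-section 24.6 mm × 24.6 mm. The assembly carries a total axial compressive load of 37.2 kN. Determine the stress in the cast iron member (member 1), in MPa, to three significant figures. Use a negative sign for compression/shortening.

A_1 = 625 mm².
A_2 = 605.2 mm².
Equal strain + equilibrium ⇒ each member carries load in proportion to AE: A₁E₁ = 68120000 N, A₂E₂ = 2070000 N, ΣAE = 70190000 N.
σ₁ = P·E₁/ΣAE = -37200·109000/70190000 = -57.77 MPa.

-57.8 MPa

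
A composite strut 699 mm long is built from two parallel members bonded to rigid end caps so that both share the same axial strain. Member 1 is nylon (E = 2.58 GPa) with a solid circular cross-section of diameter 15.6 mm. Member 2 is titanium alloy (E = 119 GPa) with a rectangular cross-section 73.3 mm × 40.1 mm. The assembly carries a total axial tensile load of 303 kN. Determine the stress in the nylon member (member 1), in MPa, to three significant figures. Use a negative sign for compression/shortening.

A_1 = 191.1 mm².
A_2 = 2939 mm².
Equal strain + equilibrium ⇒ each member carries load in proportion to AE: A₁E₁ = 493100 N, A₂E₂ = 349800000 N, ΣAE = 350300000 N.
σ₁ = P·E₁/ΣAE = 303000·2580/350300000 = 2.232 MPa.

2.23 MPa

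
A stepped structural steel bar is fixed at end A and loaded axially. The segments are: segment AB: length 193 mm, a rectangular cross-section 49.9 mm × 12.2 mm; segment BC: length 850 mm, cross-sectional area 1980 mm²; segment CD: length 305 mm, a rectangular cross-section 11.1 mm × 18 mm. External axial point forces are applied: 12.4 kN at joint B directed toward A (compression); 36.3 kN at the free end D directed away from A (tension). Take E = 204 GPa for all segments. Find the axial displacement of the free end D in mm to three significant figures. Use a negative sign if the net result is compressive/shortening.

0.385 mm

Internal axial forces (sectioning from the free end, tension +): N_CD = 36.3 kN, N_BC = 36.3 kN, N_AB = 23.9 kN.
A_AB = 608.8 mm².
A_CD = 199.8 mm².
δ_AB = 23900·193/(608.8·204000) = 0.03714 mm
δ_BC = 36300·850/(1980·204000) = 0.07639 mm
δ_CD = 36300·305/(199.8·204000) = 0.2716 mm
δ = Σδ_i = 0.3852 mm.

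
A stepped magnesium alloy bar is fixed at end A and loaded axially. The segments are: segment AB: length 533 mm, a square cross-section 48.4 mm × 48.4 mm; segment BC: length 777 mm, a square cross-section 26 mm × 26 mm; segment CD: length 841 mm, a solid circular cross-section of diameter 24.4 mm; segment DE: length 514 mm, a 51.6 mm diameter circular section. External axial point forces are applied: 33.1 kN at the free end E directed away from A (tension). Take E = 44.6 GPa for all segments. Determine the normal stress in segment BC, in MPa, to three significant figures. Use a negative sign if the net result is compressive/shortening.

49.0 MPa

Internal axial forces (sectioning from the free end, tension +): N_DE = 33.1 kN, N_CD = 33.1 kN, N_BC = 33.1 kN, N_AB = 33.1 kN.
A_BC = 676 mm².
σ_BC = N_BC/A_BC = 33100/676 = 48.96 MPa.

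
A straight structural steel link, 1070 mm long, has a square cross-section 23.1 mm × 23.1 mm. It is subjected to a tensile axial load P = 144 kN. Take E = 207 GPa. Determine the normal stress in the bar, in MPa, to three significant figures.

A = 533.6 mm².
σ = N/A = 144000/533.6 = 269.9 MPa.

270 MPa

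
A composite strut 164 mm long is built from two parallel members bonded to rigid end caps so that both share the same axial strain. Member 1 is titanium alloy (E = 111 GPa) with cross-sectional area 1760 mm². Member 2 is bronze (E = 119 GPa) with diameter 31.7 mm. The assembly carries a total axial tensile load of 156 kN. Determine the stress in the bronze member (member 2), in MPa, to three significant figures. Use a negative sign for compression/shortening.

64.2 MPa

A_2 = 789.2 mm².
Equal strain + equilibrium ⇒ each member carries load in proportion to AE: A₁E₁ = 195400000 N, A₂E₂ = 93920000 N, ΣAE = 289300000 N.
σ₂ = P·E₂/ΣAE = 156000·119000/289300000 = 64.17 MPa.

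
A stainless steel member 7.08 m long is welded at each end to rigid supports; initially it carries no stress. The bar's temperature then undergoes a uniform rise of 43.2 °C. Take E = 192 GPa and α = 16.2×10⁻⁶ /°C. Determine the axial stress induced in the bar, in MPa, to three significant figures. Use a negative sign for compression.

-134 MPa

Free thermal expansion αLΔT = 16.2e-6 · 7080 · 43.2 = 4.955 mm.
The walls impose strain ε = −(4.955)/7080 = -6.9984e-04; σ = Eε = 192000 · -6.9984e-04 = -134.4 MPa.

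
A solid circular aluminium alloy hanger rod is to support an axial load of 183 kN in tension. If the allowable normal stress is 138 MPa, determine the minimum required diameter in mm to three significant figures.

Required area A ≥ P/σ_allow = 183000/138 = 1326 mm².
For a solid circular section, d ≥ √(4A/π) = 41.09 mm.

41.1 mm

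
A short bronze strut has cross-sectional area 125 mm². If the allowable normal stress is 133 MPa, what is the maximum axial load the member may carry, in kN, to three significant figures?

P_max = σ_allow · A = 133 · 125 = 16620 N = 16.62 kN.

16.6 kN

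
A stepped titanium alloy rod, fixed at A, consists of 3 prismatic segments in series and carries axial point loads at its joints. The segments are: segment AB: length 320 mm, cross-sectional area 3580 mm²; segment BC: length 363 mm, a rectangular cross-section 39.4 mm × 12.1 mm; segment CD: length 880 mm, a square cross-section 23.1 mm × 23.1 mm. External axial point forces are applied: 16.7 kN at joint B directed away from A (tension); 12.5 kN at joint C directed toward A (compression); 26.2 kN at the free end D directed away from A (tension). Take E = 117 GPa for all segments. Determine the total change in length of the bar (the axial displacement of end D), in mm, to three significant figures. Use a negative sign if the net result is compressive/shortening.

0.482 mm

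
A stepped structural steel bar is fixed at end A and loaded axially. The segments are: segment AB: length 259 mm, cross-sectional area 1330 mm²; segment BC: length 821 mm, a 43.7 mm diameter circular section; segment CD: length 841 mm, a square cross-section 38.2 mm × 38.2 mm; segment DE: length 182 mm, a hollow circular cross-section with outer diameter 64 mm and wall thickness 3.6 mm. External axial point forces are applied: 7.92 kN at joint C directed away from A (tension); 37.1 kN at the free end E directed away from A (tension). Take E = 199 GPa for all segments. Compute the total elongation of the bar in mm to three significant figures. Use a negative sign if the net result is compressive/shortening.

Internal axial forces (sectioning from the free end, tension +): N_DE = 37.1 kN, N_CD = 37.1 kN, N_BC = 45.02 kN, N_AB = 45.02 kN.
A_BC = 1500 mm².
A_CD = 1459 mm².
A_DE = 683.1 mm².
δ_AB = 45020·259/(1330·199000) = 0.04406 mm
δ_BC = 45020·821/(1500·199000) = 0.1238 mm
δ_CD = 37100·841/(1459·199000) = 0.1074 mm
δ_DE = 37100·182/(683.1·199000) = 0.04967 mm
δ = Σδ_i = 0.325 mm.

0.325 mm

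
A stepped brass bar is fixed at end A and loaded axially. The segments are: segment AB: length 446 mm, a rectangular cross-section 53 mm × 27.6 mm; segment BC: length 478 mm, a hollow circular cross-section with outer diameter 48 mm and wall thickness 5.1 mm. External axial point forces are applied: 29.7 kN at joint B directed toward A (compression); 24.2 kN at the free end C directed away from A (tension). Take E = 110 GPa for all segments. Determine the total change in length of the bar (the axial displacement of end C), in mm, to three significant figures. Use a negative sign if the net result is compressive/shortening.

Internal axial forces (sectioning from the free end, tension +): N_BC = 24.2 kN, N_AB = -5.5 kN.
A_AB = 1463 mm².
A_BC = 687.3 mm².
δ_AB = -5500·446/(1463·110000) = -0.01524 mm
δ_BC = 24200·478/(687.3·110000) = 0.153 mm
δ = Σδ_i = 0.1377 mm.

0.138 mm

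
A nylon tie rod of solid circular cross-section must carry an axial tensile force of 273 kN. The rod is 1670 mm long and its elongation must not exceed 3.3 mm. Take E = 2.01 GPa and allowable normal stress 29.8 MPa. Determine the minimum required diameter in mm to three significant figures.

296 mm

Required area A ≥ P/σ_allow = 273000/29.8 = 9161 mm².
For a solid circular section, d ≥ √(4A/π) = 108 mm.
Elongation limit: A ≥ PL/(Eδ_allow) = 273000·1670/(2010·3.3) = 68730 mm² ⇒ d ≥ 295.8 mm.
The elongation limit governs.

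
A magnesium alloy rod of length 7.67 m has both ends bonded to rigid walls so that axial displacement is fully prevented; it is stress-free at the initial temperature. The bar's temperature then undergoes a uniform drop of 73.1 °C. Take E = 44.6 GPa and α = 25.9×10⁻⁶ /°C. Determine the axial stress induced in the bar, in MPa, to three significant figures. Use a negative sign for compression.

Free thermal expansion αLΔT = 25.9e-6 · 7670 · -73.1 = -14.52 mm.
The walls impose strain ε = −(-14.52)/7670 = 1.8933e-03; σ = Eε = 44600 · 1.8933e-03 = 84.44 MPa.

84.4 MPa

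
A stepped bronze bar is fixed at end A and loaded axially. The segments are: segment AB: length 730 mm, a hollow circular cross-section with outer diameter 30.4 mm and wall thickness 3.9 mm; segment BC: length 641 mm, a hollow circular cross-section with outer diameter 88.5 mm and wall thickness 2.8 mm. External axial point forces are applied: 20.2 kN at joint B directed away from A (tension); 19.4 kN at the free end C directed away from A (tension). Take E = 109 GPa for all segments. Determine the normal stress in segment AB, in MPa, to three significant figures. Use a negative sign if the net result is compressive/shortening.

Internal axial forces (sectioning from the free end, tension +): N_BC = 19.4 kN, N_AB = 39.6 kN.
A_AB = 324.7 mm².
σ_AB = N_AB/A_AB = 39600/324.7 = 122 MPa.

122 MPa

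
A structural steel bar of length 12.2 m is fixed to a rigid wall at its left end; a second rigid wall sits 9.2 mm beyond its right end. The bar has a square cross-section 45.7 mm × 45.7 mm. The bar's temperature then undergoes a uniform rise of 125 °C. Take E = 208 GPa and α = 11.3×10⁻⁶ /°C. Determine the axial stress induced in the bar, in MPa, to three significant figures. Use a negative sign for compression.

Free thermal expansion αLΔT = 11.3e-6 · 12200 · 125 = 17.23 mm.
The walls engage after the gap closes; constrained expansion = 17.23 − 9.2 = 8.033 mm.
The walls impose strain ε = −(8.033)/12200 = -6.5840e-04; σ = Eε = 208000 · -6.5840e-04 = -136.9 MPa.

-137 MPa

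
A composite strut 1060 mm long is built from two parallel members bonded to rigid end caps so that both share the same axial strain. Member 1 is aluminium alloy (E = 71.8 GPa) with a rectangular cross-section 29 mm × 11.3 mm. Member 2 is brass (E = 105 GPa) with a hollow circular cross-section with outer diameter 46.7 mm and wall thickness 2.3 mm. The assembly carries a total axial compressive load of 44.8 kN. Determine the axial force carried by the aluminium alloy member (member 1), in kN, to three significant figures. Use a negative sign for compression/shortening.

A_1 = 327.7 mm².
A_2 = 320.8 mm².
Equal strain + equilibrium ⇒ each member carries load in proportion to AE: A₁E₁ = 23530000 N, A₂E₂ = 33690000 N, ΣAE = 57210000 N.
F₁ = P·A₁E₁/ΣAE = -44800·23530000/57210000 = -18420 N.

-18.4 kN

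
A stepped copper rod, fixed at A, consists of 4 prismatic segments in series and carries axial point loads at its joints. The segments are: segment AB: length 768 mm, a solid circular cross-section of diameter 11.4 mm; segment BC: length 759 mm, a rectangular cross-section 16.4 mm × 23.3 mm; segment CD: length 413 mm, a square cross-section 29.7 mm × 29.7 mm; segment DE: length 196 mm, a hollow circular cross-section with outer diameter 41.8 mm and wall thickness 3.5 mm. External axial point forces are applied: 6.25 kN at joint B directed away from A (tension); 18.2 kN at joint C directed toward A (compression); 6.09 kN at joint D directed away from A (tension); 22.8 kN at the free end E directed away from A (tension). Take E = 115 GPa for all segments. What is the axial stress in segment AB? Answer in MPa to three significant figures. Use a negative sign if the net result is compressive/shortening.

166 MPa

Internal axial forces (sectioning from the free end, tension +): N_DE = 22.8 kN, N_CD = 28.89 kN, N_BC = 10.69 kN, N_AB = 16.94 kN.
A_AB = 102.1 mm².
σ_AB = N_AB/A_AB = 16940/102.1 = 166 MPa.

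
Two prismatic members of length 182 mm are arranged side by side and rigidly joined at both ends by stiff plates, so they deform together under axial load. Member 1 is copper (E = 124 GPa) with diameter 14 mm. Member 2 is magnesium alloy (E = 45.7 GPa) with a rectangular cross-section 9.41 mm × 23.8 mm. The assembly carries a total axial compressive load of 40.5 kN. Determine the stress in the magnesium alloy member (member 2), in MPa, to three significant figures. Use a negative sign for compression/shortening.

-63.1 MPa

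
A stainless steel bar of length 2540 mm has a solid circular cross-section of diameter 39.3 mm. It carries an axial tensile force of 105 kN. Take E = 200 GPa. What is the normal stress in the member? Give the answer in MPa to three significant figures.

A = 1213 mm².
σ = N/A = 105000/1213 = 86.56 MPa.

86.6 MPa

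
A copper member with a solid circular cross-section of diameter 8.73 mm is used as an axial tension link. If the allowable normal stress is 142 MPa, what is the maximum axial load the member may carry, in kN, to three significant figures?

A = 59.86 mm².
P_max = σ_allow · A = 142 · 59.86 = 8500 N = 8.5 kN.

8.50 kN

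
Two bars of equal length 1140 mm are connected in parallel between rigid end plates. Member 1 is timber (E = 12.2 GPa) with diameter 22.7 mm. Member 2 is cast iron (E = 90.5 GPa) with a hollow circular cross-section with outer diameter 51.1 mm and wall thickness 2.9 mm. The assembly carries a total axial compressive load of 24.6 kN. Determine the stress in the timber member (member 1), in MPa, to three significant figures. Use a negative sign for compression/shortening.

-6.72 MPa

A_1 = 404.7 mm².
A_2 = 439.1 mm².
Equal strain + equilibrium ⇒ each member carries load in proportion to AE: A₁E₁ = 4937000 N, A₂E₂ = 39740000 N, ΣAE = 44680000 N.
σ₁ = P·E₁/ΣAE = -24600·12200/44680000 = -6.717 MPa.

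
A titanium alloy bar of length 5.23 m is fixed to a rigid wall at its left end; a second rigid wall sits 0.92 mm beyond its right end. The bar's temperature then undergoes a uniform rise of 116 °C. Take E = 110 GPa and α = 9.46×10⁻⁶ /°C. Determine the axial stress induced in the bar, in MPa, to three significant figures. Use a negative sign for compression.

-101 MPa

Free thermal expansion αLΔT = 9.46e-6 · 5230 · 116 = 5.739 mm.
The walls engage after the gap closes; constrained expansion = 5.739 − 0.92 = 4.819 mm.
The walls impose strain ε = −(4.819)/5230 = -9.2145e-04; σ = Eε = 110000 · -9.2145e-04 = -101.4 MPa.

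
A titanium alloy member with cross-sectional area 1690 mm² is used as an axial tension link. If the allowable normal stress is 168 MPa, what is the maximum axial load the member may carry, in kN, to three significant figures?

284 kN

P_max = σ_allow · A = 168 · 1690 = 283900 N = 283.9 kN.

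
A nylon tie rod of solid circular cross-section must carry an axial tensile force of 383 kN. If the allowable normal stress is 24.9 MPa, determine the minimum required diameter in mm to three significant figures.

Required area A ≥ P/σ_allow = 383000/24.9 = 15380 mm².
For a solid circular section, d ≥ √(4A/π) = 139.9 mm.

140 mm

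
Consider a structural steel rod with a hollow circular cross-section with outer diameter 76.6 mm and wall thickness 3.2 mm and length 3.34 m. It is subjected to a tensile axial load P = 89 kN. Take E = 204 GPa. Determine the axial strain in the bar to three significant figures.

5.91e-04

A = 737.9 mm².
σ = N/A = 120.6 MPa; ε = σ/E = 120.6/204000 = 5.912e-04.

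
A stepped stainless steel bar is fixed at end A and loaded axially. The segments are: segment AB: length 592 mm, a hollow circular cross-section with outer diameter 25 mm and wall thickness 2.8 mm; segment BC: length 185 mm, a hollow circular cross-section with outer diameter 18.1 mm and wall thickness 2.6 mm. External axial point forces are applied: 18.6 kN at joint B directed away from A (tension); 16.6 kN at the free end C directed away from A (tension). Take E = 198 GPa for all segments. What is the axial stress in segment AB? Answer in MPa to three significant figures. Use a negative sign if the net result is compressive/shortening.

Internal axial forces (sectioning from the free end, tension +): N_BC = 16.6 kN, N_AB = 35.2 kN.
A_AB = 195.3 mm².
σ_AB = N_AB/A_AB = 35200/195.3 = 180.3 MPa.

180 MPa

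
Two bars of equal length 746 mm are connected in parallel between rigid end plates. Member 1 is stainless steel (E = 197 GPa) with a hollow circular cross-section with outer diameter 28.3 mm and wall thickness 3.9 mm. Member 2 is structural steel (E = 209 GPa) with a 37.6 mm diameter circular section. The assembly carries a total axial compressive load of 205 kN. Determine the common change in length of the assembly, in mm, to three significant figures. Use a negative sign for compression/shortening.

-0.526 mm

A_1 = 299 mm².
A_2 = 1110 mm².
Equal strain + equilibrium ⇒ each member carries load in proportion to AE: A₁E₁ = 58890000 N, A₂E₂ = 232100000 N, ΣAE = 291000000 N.
δ = PL/ΣAE = -205000·746/291000000 = -0.5256 mm.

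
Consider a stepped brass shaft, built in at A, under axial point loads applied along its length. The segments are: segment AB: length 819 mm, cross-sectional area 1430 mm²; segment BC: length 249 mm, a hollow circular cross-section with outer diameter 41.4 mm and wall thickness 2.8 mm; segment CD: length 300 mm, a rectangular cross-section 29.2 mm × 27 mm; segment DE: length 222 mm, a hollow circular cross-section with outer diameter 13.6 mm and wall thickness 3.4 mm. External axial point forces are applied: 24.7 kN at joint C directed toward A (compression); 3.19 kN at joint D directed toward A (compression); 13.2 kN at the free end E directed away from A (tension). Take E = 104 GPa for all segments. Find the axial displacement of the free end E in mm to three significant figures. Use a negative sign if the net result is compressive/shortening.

0.111 mm

Internal axial forces (sectioning from the free end, tension +): N_DE = 13.2 kN, N_CD = 10.01 kN, N_BC = -14.69 kN, N_AB = -14.69 kN.
A_BC = 339.5 mm².
A_CD = 788.4 mm².
A_DE = 109 mm².
δ_AB = -14690·819/(1430·104000) = -0.0809 mm
δ_BC = -14690·249/(339.5·104000) = -0.1036 mm
δ_CD = 10010·300/(788.4·104000) = 0.03662 mm
δ_DE = 13200·222/(109·104000) = 0.2586 mm
δ = Σδ_i = 0.1108 mm.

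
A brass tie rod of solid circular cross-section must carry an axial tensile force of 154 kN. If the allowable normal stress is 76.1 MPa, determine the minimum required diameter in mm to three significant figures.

50.8 mm

Required area A ≥ P/σ_allow = 154000/76.1 = 2024 mm².
For a solid circular section, d ≥ √(4A/π) = 50.76 mm.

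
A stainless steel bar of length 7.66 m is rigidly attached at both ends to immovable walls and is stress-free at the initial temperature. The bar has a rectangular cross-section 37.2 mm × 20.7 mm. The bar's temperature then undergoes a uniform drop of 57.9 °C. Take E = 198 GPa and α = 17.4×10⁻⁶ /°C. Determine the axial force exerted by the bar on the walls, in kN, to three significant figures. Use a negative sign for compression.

154 kN

Free thermal expansion αLΔT = 17.4e-6 · 7660 · -57.9 = -7.717 mm.
The walls impose strain ε = −(-7.717)/7660 = 1.0075e-03; σ = Eε = 198000 · 1.0075e-03 = 199.5 MPa.
Wall reaction R = σ·A = 199.5·770 = 153600 N = 153.6 kN.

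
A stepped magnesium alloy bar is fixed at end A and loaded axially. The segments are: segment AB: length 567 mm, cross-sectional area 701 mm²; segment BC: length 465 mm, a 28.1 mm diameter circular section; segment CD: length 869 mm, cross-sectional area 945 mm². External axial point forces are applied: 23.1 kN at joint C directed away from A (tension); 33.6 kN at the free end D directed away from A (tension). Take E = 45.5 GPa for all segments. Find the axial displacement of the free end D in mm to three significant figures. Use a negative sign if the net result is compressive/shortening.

2.62 mm

Internal axial forces (sectioning from the free end, tension +): N_CD = 33.6 kN, N_BC = 56.7 kN, N_AB = 56.7 kN.
A_BC = 620.2 mm².
δ_AB = 56700·567/(701·45500) = 1.008 mm
δ_BC = 56700·465/(620.2·45500) = 0.9344 mm
δ_CD = 33600·869/(945·45500) = 0.6791 mm
δ = Σδ_i = 2.621 mm.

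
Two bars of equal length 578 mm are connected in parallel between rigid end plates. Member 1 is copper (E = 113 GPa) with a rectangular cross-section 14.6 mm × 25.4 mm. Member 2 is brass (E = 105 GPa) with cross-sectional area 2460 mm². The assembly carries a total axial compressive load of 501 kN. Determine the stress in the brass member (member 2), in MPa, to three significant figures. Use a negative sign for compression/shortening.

A_1 = 370.8 mm².
Equal strain + equilibrium ⇒ each member carries load in proportion to AE: A₁E₁ = 41900000 N, A₂E₂ = 258300000 N, ΣAE = 300200000 N.
σ₂ = P·E₂/ΣAE = -501000·105000/300200000 = -175.2 MPa.

-175 MPa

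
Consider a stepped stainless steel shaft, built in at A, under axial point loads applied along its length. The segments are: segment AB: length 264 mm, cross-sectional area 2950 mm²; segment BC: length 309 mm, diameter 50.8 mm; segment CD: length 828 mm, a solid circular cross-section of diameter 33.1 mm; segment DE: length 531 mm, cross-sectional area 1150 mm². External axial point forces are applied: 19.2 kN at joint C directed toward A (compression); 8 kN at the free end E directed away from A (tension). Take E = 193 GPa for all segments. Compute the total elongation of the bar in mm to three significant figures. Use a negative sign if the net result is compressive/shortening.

0.0450 mm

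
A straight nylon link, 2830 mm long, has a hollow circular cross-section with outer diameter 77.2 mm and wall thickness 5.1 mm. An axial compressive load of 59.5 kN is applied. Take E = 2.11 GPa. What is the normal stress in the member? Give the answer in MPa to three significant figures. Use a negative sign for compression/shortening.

-51.5 MPa

A = 1155 mm².
σ = N/A = -59500/1155 = -51.51 MPa.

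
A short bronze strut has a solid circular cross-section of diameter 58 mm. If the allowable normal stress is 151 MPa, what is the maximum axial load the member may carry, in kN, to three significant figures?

A = 2642 mm².
P_max = σ_allow · A = 151 · 2642 = 399000 N = 399 kN.

399 kN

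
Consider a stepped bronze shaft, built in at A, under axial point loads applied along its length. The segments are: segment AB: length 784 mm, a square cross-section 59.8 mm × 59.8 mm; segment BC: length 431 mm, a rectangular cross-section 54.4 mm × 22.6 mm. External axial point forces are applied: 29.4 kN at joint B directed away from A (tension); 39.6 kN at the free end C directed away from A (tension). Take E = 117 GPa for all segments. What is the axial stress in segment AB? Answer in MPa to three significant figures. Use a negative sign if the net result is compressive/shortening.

Internal axial forces (sectioning from the free end, tension +): N_BC = 39.6 kN, N_AB = 69 kN.
A_AB = 3576 mm².
σ_AB = N_AB/A_AB = 69000/3576 = 19.3 MPa.

19.3 MPa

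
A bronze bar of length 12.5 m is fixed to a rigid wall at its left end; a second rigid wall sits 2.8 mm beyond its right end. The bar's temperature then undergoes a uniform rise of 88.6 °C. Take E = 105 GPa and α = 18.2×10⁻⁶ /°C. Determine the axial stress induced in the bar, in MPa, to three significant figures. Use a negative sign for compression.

-146 MPa

Free thermal expansion αLΔT = 18.2e-6 · 12500 · 88.6 = 20.16 mm.
The walls engage after the gap closes; constrained expansion = 20.16 − 2.8 = 17.36 mm.
The walls impose strain ε = −(17.36)/12500 = -1.3885e-03; σ = Eε = 105000 · -1.3885e-03 = -145.8 MPa.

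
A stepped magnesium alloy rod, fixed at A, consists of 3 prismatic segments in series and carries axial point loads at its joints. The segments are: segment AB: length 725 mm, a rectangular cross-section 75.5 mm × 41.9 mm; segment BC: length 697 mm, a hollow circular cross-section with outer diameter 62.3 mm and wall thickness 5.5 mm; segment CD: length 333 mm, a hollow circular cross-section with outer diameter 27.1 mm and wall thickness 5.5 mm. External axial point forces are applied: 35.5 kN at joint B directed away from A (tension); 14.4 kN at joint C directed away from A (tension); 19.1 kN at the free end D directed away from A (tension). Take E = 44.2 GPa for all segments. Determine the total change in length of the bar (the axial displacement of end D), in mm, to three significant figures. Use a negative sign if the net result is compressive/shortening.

1.28 mm

Internal axial forces (sectioning from the free end, tension +): N_CD = 19.1 kN, N_BC = 33.5 kN, N_AB = 69 kN.
A_AB = 3163 mm².
A_BC = 981.4 mm².
A_CD = 373.2 mm².
δ_AB = 69000·725/(3163·44200) = 0.3578 mm
δ_BC = 33500·697/(981.4·44200) = 0.5383 mm
δ_CD = 19100·333/(373.2·44200) = 0.3856 mm
δ = Σδ_i = 1.282 mm.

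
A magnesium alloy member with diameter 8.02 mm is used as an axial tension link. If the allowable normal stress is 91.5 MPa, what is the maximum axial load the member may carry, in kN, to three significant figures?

4.62 kN

A = 50.52 mm².
P_max = σ_allow · A = 91.5 · 50.52 = 4622 N = 4.622 kN.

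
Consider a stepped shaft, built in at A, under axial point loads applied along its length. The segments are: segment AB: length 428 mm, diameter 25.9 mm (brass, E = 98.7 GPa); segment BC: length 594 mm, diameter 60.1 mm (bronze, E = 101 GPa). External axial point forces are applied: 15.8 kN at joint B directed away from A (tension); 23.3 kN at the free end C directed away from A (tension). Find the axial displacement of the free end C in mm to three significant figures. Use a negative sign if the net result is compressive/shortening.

Internal axial forces (sectioning from the free end, tension +): N_BC = 23.3 kN, N_AB = 39.1 kN.
A_AB = 526.9 mm².
A_BC = 2837 mm².
δ_AB = 39100·428/(526.9·98700) = 0.3218 mm
δ_BC = 23300·594/(2837·101000) = 0.0483 mm
δ = Σδ_i = 0.3701 mm.

0.370 mm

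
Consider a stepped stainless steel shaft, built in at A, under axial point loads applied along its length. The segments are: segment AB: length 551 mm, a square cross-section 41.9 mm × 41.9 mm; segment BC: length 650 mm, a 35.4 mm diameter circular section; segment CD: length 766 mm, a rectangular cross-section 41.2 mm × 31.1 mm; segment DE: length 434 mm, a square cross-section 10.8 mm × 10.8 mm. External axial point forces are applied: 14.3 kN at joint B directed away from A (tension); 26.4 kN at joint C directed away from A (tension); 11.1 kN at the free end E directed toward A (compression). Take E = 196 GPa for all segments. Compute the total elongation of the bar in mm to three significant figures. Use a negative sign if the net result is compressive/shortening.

-0.146 mm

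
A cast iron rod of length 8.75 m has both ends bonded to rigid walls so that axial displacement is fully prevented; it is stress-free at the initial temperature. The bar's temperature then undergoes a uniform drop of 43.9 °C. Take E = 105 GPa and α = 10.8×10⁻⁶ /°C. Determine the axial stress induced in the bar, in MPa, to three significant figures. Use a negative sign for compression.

49.8 MPa

Free thermal expansion αLΔT = 10.8e-6 · 8750 · -43.9 = -4.149 mm.
The walls impose strain ε = −(-4.149)/8750 = 4.7412e-04; σ = Eε = 105000 · 4.7412e-04 = 49.78 MPa.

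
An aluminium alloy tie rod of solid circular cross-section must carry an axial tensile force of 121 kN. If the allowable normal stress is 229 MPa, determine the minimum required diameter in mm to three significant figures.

Required area A ≥ P/σ_allow = 121000/229 = 528.4 mm².
For a solid circular section, d ≥ √(4A/π) = 25.94 mm.

25.9 mm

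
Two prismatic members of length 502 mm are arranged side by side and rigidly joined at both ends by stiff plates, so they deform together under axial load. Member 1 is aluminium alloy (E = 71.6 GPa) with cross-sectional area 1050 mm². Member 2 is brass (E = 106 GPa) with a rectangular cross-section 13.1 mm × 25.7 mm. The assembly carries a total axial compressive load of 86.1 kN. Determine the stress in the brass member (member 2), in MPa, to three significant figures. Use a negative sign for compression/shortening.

-82.3 MPa

A_2 = 336.7 mm².
Equal strain + equilibrium ⇒ each member carries load in proportion to AE: A₁E₁ = 75180000 N, A₂E₂ = 35690000 N, ΣAE = 110900000 N.
σ₂ = P·E₂/ΣAE = -86100·106000/110900000 = -82.32 MPa.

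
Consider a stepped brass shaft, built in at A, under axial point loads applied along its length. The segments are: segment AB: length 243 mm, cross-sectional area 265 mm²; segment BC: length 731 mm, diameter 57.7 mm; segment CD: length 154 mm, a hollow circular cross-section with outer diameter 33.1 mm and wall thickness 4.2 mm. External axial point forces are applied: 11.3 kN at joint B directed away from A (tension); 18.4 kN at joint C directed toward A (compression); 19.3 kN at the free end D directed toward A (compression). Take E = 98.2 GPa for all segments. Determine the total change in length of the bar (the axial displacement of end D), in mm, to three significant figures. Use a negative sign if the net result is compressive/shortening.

Internal axial forces (sectioning from the free end, tension +): N_CD = -19.3 kN, N_BC = -37.7 kN, N_AB = -26.4 kN.
A_BC = 2615 mm².
A_CD = 381.3 mm².
δ_AB = -26400·243/(265·98200) = -0.2465 mm
δ_BC = -37700·731/(2615·98200) = -0.1073 mm
δ_CD = -19300·154/(381.3·98200) = -0.07937 mm
δ = Σδ_i = -0.4332 mm.

-0.433 mm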